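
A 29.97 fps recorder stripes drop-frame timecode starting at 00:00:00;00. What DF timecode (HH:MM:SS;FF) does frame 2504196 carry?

Each 10-minute DF block holds 10 × 60 × 30 − 9 × 2 = 17982 frames. 2504196 ÷ 17982 → 139 full blocks, remainder 4698.
Within the partial block the first minute is 1800 frames and each further minute 1798, so 2 further minute boundaries passed. Total skipped labels = 18 × 139 + 2 × 2 = 2506.
Non-drop label index = 2504196 + 2506 = 2506702; at 30 labels/s that is 23:12:36:22, i.e. DF 23:12:36;22.

23:12:36;22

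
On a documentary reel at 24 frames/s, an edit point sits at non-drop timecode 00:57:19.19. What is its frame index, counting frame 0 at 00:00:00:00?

Total seconds to the label: (0 × 3600 + 57 × 60 + 19) = 3439.
Frame index = 3439 × 24 + 19 = 82555.

frame 82555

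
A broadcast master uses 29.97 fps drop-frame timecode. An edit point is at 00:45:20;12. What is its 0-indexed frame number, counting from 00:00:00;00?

Complete 10-minute blocks: 4, each 17982 frames → 71928.
Remaining 5 whole minutes in the current block: 1800 + 4 × 1798 = 8992 frames.
Within the current minute: 20 × 30 + 12 − 2 = 610 (labels ;00/;01 skipped at this minute). Total = 71928 + 8992 + 610 = 81530.

81530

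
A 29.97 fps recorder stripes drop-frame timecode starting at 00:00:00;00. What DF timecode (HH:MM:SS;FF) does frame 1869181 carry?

Ten DF minutes hold 17982 frames, so frame 1869181 lies in block 103 (frames 1852146–1870127) with 17035 frames into that block.
The block's first minute is 1800 frames and the rest 1798 each; 17035 frames reaches minute 9, so 103 × 18 + 9 × 2 = 1872 labels have been skipped so far.
Adding those back, label number 1869181 + 1872 = 1871053 at 30 labels/s is 62368 s + 13 f = 17 h 19 min 28 s frame 13, i.e. 17:19:28;13.

17:19:28;13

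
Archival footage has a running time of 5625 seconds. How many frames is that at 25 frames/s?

Frames = 5625 × 25 = 140625.

140625 frames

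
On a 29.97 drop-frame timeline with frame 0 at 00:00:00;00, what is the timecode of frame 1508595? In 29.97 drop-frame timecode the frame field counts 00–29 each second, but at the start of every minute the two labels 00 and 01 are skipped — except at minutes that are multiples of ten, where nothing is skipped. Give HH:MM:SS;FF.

13:58:56;25

Each 10-minute DF block holds 10 × 60 × 30 − 9 × 2 = 17982 frames. 1508595 ÷ 17982 → 83 full blocks, remainder 16089.
Within the partial block the first minute is 1800 frames and each further minute 1798, so 8 further minute boundaries passed. Total skipped labels = 18 × 83 + 2 × 8 = 1510.
Non-drop label index = 1508595 + 1510 = 1510105; at 30 labels/s that is 13:58:56:25, i.e. DF 13:58:56;25.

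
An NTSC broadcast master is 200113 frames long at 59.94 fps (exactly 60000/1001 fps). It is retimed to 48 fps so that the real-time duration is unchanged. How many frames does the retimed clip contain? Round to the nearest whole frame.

Frames at target rate = 200113 × (48) / (60000/1001) = 200313113/1250 ≈ 160250.490.
Nearest whole frame: 160250.

160250 frames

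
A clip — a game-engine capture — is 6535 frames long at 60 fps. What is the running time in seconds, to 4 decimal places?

Running time = 6535 × 1/60 = 1307/12 s ≈ 108.9167 s.

108.9167 seconds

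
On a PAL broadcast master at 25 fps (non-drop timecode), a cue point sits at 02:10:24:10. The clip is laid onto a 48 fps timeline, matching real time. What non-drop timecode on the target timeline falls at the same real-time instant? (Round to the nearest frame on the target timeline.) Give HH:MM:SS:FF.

Source frame index: (2×3600 + 10×60 + 24) × 25 + 10 = 195610.
Real time: 195610 / (25) = 39122/5 s.
Target frame: (39122/5) × (48) = 1877856/5 ≈ 375571.200 → 375571.
At 48 labels/s: frame 375571 → 02:10:24:19.

02:10:24:19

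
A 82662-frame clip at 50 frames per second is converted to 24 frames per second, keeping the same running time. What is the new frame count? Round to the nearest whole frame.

Frames at target rate = 82662 × (24) / (50) = 991944/25 ≈ 39677.760.
Nearest whole frame: 39678.

39678 frames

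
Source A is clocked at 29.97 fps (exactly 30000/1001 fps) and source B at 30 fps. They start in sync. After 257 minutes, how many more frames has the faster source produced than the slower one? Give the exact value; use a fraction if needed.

462600/1001 frames

257 min = 15420 s.
A emits 30000/1001 × 15420 = 462600000/1001 frames; B emits 30 × 15420 = 462600.
Difference = 462600/1001 frames (≈ 462.1379); B is ahead of A.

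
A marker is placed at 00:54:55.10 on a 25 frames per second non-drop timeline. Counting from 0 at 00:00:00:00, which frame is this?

Total seconds to the label: (0 × 3600 + 54 × 60 + 55) = 3295.
Frame index = 3295 × 25 + 10 = 82385.

frame 82385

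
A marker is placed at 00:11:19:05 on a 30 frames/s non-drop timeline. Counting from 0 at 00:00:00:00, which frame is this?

Total seconds to the label: (0 × 3600 + 11 × 60 + 19) = 679.
Frame index = 679 × 30 + 5 = 20375.

20375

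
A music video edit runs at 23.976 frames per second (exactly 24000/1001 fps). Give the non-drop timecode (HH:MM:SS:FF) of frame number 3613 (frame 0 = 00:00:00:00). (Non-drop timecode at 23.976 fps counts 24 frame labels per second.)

00:02:30:13

3613 ÷ 24 = 150 full seconds, remainder 13 frames.
150 s = 0 h 2 min 30 s.
Timecode: 00:02:30:13.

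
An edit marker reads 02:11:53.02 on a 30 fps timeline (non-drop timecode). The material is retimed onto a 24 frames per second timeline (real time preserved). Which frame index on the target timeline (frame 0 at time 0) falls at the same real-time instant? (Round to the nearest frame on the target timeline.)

frame 189914

Source frame index: (2×3600 + 11×60 + 53) × 30 + 2 = 237392.
Real time: 237392 / (30) = 118696/15 s.
Target frame: (118696/15) × (24) = 949568/5 ≈ 189913.600 → 189914.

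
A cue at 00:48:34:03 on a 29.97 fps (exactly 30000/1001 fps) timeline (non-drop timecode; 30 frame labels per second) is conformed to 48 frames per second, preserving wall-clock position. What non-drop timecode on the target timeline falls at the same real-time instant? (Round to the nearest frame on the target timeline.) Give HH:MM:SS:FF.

00:48:37:01

Source frame index: (0×3600 + 48×60 + 34) × 30 + 3 = 87423.
Real time: 87423 / (30000/1001) = 29170141/10000 s.
Target frame: (29170141/10000) × (48) = 87510423/625 ≈ 140016.677 → 140017.
At 48 labels/s: frame 140017 → 00:48:37:01.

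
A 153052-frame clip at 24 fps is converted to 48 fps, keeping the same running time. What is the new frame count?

306104 frames

Target frames = source frames × (target rate / source rate) = 153052 × (48)/(24) = 153052 × 2 = 306104.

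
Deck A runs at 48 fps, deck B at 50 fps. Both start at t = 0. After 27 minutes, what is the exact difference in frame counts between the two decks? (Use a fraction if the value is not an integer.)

3240 frames

27 min = 1620 s.
A emits 48 × 1620 = 77760 frames; B emits 50 × 1620 = 81000.
Difference = 3240 frames; B is ahead of A.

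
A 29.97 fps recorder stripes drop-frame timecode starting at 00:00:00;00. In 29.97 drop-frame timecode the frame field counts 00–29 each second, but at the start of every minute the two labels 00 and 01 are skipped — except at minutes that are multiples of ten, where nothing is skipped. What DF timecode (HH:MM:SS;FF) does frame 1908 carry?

Each 10-minute DF block holds 10 × 60 × 30 − 9 × 2 = 17982 frames. 1908 ÷ 17982 → 0 full blocks, remainder 1908.
Within the partial block the first minute is 1800 frames and each further minute 1798, so 1 further minute boundary passed. Total skipped labels = 18 × 0 + 2 × 1 = 2.
Non-drop label index = 1908 + 2 = 1910; at 30 labels/s that is 00:01:03:20, i.e. DF 00:01:03;20.

00:01:03;20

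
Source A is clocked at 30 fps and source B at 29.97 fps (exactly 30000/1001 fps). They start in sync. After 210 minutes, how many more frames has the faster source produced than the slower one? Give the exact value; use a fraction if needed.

54000/143 frames

210 min = 12600 s.
A emits 30 × 12600 = 378000 frames; B emits 30000/1001 × 12600 = 54000000/143.
Difference = 54000/143 frames (≈ 377.6224); B is behind A.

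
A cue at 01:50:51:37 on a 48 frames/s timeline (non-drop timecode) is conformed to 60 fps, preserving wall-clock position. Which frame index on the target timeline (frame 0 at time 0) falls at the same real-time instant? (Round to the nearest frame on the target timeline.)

frame 399106

Source frame index: (1×3600 + 50×60 + 51) × 48 + 37 = 319285.
Real time: 319285 / (48) = 319285/48 s.
Target frame: (319285/48) × (60) = 1596425/4 ≈ 399106.250 → 399106.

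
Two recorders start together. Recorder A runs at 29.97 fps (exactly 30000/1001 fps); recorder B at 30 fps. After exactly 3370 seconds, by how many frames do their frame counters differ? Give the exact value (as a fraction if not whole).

101100/1001 frames

A emits 30000/1001 × 3370 = 101100000/1001 frames; B emits 30 × 3370 = 101100.
Difference = 101100/1001 frames (≈ 100.9990); B is ahead of A.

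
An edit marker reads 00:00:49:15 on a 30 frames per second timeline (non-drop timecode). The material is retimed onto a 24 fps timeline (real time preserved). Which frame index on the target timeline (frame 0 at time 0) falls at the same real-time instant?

Source frame index: (0×3600 + 0×60 + 49) × 30 + 15 = 1485.
Real time: 1485 / (30) = 99/2 s.
Target frame: (99/2) × (24) = 1188.

frame 1188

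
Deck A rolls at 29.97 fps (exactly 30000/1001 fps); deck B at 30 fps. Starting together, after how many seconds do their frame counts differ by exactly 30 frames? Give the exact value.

1001 seconds

The gap grows by |30 − 30000/1001| = 30/1001 frames per second.
Time for a 30-frame gap: 30 ÷ (30/1001) = 1001 s.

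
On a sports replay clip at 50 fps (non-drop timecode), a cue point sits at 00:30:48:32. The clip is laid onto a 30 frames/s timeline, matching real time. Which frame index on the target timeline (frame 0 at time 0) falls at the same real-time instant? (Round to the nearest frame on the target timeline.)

Source frame index: (0×3600 + 30×60 + 48) × 50 + 32 = 92432.
Real time: 92432 / (50) = 46216/25 s.
Target frame: (46216/25) × (30) = 277296/5 ≈ 55459.200 → 55459.

frame 55459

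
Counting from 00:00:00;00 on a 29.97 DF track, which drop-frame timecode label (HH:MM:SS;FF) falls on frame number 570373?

05:17:11;15

Ten DF minutes hold 17982 frames, so frame 570373 lies in block 31 (frames 557442–575423) with 12931 frames into that block.
The block's first minute is 1800 frames and the rest 1798 each; 12931 frames reaches minute 7, so 31 × 18 + 7 × 2 = 572 labels have been skipped so far.
Adding those back, label number 570373 + 572 = 570945 at 30 labels/s is 19031 s + 15 f = 5 h 17 min 11 s frame 15, i.e. 05:17:11;15.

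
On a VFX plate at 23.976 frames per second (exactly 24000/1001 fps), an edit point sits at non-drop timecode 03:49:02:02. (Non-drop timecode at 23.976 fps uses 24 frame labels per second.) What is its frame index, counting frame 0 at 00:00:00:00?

Total seconds to the label: (3 × 3600 + 49 × 60 + 2) = 13742.
Frame index = 13742 × 24 + 2 = 329810.

329810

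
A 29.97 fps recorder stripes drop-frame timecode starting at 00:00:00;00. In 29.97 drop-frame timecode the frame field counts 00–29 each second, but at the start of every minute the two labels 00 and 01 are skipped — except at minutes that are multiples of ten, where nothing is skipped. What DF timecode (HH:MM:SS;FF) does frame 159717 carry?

01:28:49;07

Ten DF minutes hold 17982 frames, so frame 159717 lies in block 8 (frames 143856–161837) with 15861 frames into that block.
The block's first minute is 1800 frames and the rest 1798 each; 15861 frames reaches minute 8, so 8 × 18 + 8 × 2 = 160 labels have been skipped so far.
Adding those back, label number 159717 + 160 = 159877 at 30 labels/s is 5329 s + 7 f = 1 h 28 min 49 s frame 7, i.e. 01:28:49;07.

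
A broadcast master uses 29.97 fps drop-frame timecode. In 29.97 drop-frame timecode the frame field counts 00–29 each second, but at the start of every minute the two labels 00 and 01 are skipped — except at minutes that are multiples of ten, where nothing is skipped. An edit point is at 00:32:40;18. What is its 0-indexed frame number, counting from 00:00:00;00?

Complete 10-minute blocks: 3, each 17982 frames → 53946.
Remaining 2 whole minutes in the current block: 1800 + 1 × 1798 = 3598 frames.
Within the current minute: 40 × 30 + 18 − 2 = 1216 (labels ;00/;01 skipped at this minute). Total = 53946 + 3598 + 1216 = 58760.

58760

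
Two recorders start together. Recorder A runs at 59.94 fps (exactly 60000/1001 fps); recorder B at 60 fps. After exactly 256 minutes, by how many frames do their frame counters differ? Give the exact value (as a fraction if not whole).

256 min = 15360 s.
A emits 60000/1001 × 15360 = 921600000/1001 frames; B emits 60 × 15360 = 921600.
Difference = 921600/1001 frames (≈ 920.6793); B is ahead of A.

921600/1001 frames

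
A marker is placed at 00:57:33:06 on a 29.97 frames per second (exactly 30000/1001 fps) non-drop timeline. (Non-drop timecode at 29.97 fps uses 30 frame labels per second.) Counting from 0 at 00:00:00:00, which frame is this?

Total seconds to the label: (0 × 3600 + 57 × 60 + 33) = 3453.
Frame index = 3453 × 30 + 6 = 103596.

frame 103596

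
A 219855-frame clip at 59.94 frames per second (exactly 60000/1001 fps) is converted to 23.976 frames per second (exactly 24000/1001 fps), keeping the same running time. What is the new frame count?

87942 frames

Target frames = source frames × (target rate / source rate) = 219855 × (24000/1001)/(60000/1001) = 219855 × 2/5 = 87942.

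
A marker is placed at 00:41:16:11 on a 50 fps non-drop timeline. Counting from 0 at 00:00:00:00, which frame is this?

Total seconds to the label: (0 × 3600 + 41 × 60 + 16) = 2476.
Frame index = 2476 × 50 + 11 = 123811.

frame 123811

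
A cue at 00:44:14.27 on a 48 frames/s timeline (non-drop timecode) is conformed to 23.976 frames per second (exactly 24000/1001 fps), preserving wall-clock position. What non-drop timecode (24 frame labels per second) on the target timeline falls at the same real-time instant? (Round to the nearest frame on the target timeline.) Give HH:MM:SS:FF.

Source frame index: (0×3600 + 44×60 + 14) × 48 + 27 = 127419.
Real time: 127419 / (48) = 42473/16 s.
Target frame: (42473/16) × (24000/1001) = 63709500/1001 ≈ 63645.854 → 63646.
At 24 labels/s: frame 63646 → 00:44:11:22.

00:44:11:22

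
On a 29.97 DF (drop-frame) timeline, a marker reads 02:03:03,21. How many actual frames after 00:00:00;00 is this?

221289

Complete 10-minute blocks: 12, each 17982 frames → 215784.
Remaining 3 whole minutes in the current block: 1800 + 2 × 1798 = 5396 frames.
Within the current minute: 3 × 30 + 21 − 2 = 109 (labels ;00/;01 skipped at this minute). Total = 215784 + 5396 + 109 = 221289.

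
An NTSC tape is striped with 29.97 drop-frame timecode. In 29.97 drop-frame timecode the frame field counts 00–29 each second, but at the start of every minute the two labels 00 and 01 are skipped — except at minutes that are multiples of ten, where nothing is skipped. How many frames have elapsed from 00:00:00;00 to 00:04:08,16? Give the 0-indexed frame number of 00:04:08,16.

7448

Complete 10-minute blocks: 0, each 17982 frames → 0.
Remaining 4 whole minutes in the current block: 1800 + 3 × 1798 = 7194 frames.
Within the current minute: 8 × 30 + 16 − 2 = 254 (labels ;00/;01 skipped at this minute). Total = 0 + 7194 + 254 = 7448.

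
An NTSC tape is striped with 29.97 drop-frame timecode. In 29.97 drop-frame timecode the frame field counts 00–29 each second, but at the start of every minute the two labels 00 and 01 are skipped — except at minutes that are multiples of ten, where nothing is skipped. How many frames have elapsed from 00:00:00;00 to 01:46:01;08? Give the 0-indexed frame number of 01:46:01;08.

Complete 10-minute blocks: 10, each 17982 frames → 179820.
Remaining 6 whole minutes in the current block: 1800 + 5 × 1798 = 10790 frames.
Within the current minute: 1 × 30 + 8 − 2 = 36 (labels ;00/;01 skipped at this minute). Total = 179820 + 10790 + 36 = 190646.

190646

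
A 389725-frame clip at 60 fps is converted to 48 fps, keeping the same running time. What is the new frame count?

Target frames = source frames × (target rate / source rate) = 389725 × (48)/(60) = 389725 × 4/5 = 311780.

311780 frames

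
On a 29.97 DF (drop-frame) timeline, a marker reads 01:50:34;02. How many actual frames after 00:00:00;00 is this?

198824

As if non-drop at 30 labels/s: (1 × 3600 + 50 × 60 + 34) × 30 + 2 = 199022.
Minute boundaries passed: 110; those not divisible by 10: 110 − 11 = 99; dropped labels = 2 × 99 = 198.
Actual frame index = 199022 − 198 = 198824.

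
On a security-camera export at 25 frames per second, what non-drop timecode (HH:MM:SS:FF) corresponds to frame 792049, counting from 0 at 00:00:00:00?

792049 ÷ 25 = 31681 full seconds, remainder 24 frames.
31681 s = 8 h 48 min 1 s.
Timecode: 08:48:01:24.

08:48:01:24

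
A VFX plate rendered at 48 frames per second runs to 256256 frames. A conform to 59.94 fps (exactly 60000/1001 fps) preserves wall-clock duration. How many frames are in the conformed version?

Target frames = source frames × (target rate / source rate) = 256256 × (60000/1001)/(48) = 256256 × 1250/1001 = 320000.

320000 frames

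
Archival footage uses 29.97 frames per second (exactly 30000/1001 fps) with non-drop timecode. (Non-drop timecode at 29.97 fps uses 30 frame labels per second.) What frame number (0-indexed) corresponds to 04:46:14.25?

Total seconds to the label: (4 × 3600 + 46 × 60 + 14) = 17174.
Frame index = 17174 × 30 + 25 = 515245.

frame 515245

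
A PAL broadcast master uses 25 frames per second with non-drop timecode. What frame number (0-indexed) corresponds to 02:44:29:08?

Total seconds to the label: (2 × 3600 + 44 × 60 + 29) = 9869.
Frame index = 9869 × 25 + 8 = 246733.

246733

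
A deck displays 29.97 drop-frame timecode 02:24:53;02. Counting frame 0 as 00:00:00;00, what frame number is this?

260532

Complete 10-minute blocks: 14, each 17982 frames → 251748.
Remaining 4 whole minutes in the current block: 1800 + 3 × 1798 = 7194 frames.
Within the current minute: 53 × 30 + 2 − 2 = 1590 (labels ;00/;01 skipped at this minute). Total = 251748 + 7194 + 1590 = 260532.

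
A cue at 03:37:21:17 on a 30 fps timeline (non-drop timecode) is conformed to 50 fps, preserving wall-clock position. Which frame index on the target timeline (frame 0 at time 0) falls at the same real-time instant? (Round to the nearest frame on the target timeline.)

Source frame index: (3×3600 + 37×60 + 21) × 30 + 17 = 391247.
Real time: 391247 / (30) = 391247/30 s.
Target frame: (391247/30) × (50) = 1956235/3 ≈ 652078.333 → 652078.

frame 652078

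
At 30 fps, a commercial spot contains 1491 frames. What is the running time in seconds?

49.7 seconds

Running time = 1491 / (30) = 49.7 s.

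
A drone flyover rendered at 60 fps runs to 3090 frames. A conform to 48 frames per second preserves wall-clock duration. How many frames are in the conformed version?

Frames at target rate = 3090 × (48) / (60) = 2472.

2472 frames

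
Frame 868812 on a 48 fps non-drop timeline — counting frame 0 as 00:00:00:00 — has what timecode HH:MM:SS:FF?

05:01:40:12

868812 ÷ 48 = 18100 full seconds, remainder 12 frames.
18100 s = 5 h 1 min 40 s.
Timecode: 05:01:40:12.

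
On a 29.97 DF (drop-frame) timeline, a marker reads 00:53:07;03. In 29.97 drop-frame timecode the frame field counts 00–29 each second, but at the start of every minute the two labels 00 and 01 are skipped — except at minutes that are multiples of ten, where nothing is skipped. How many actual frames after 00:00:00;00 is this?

95517

As if non-drop at 30 labels/s: (0 × 3600 + 53 × 60 + 7) × 30 + 3 = 95613.
Minute boundaries passed: 53; those not divisible by 10: 53 − 5 = 48; dropped labels = 2 × 48 = 96.
Actual frame index = 95613 − 96 = 95517.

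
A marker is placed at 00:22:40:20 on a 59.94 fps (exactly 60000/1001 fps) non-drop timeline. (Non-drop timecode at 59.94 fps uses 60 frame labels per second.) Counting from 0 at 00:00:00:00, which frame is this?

81620

Total seconds to the label: (0 × 3600 + 22 × 60 + 40) = 1360.
Frame index = 1360 × 60 + 20 = 81620.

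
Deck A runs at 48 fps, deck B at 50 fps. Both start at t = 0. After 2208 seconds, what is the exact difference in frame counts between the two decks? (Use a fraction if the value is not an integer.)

A emits 48 × 2208 = 105984 frames; B emits 50 × 2208 = 110400.
Difference = 4416 frames; B is ahead of A.

4416 frames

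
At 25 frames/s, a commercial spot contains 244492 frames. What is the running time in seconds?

Running time = 244492 / (25) = 9779.68 s.

9779.68 seconds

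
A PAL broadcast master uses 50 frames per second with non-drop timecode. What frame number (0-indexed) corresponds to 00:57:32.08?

Total seconds to the label: (0 × 3600 + 57 × 60 + 32) = 3452.
Frame index = 3452 × 50 + 8 = 172608.

frame 172608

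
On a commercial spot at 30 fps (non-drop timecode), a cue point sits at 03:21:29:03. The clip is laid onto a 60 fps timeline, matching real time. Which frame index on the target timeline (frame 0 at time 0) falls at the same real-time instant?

frame 725346

Source frame index: (3×3600 + 21×60 + 29) × 30 + 3 = 362673.
Real time: 362673 / (30) = 120891/10 s.
Target frame: (120891/10) × (60) = 725346.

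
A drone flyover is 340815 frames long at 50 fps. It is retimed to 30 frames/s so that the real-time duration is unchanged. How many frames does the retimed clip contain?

Target frames = source frames × (target rate / source rate) = 340815 × (30)/(50) = 340815 × 3/5 = 204489.

204489 frames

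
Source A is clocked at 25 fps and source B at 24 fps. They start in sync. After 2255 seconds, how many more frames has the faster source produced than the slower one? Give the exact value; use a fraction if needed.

A emits 25 × 2255 = 56375 frames; B emits 24 × 2255 = 54120.
Difference = 2255 frames; B is behind A.

2255 frames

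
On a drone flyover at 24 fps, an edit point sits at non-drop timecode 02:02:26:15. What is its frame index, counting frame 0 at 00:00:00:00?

Total seconds to the label: (2 × 3600 + 2 × 60 + 26) = 7346.
Frame index = 7346 × 24 + 15 = 176319.

frame 176319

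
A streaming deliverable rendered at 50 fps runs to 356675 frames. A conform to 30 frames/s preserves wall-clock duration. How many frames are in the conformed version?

214005 frames

Target frames = source frames × (target rate / source rate) = 356675 × (30)/(50) = 356675 × 3/5 = 214005.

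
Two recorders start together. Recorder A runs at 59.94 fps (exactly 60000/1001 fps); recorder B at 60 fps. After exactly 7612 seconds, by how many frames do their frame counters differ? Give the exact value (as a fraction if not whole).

41520/91 frames

A emits 60000/1001 × 7612 = 41520000/91 frames; B emits 60 × 7612 = 456720.
Difference = 41520/91 frames (≈ 456.2637); B is ahead of A.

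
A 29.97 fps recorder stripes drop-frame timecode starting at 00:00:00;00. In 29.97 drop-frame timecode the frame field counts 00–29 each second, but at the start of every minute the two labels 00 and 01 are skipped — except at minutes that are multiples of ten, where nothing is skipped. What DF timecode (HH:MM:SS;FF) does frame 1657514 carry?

15:21:45;22

Ten DF minutes hold 17982 frames, so frame 1657514 lies in block 92 (frames 1654344–1672325) with 3170 frames into that block.
The block's first minute is 1800 frames and the rest 1798 each; 3170 frames reaches minute 1, so 92 × 18 + 1 × 2 = 1658 labels have been skipped so far.
Adding those back, label number 1657514 + 1658 = 1659172 at 30 labels/s is 55305 s + 22 f = 15 h 21 min 45 s frame 22, i.e. 15:21:45;22.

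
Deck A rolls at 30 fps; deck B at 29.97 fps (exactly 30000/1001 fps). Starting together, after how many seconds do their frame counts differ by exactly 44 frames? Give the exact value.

22022/15 seconds

The gap grows by |30000/1001 − 30| = 30/1001 frames per second.
Time for a 44-frame gap: 44 ÷ (30/1001) = 22022/15 s.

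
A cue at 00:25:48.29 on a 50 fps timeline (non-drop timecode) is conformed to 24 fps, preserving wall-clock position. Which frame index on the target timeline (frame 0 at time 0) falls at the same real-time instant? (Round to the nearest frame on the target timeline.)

Source frame index: (0×3600 + 25×60 + 48) × 50 + 29 = 77429.
Real time: 77429 / (50) = 77429/50 s.
Target frame: (77429/50) × (24) = 929148/25 ≈ 37165.920 → 37166.

frame 37166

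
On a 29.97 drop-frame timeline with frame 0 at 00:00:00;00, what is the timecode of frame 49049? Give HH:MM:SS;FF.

00:27:16;19

Ten DF minutes hold 17982 frames, so frame 49049 lies in block 2 (frames 35964–53945) with 13085 frames into that block.
The block's first minute is 1800 frames and the rest 1798 each; 13085 frames reaches minute 7, so 2 × 18 + 7 × 2 = 50 labels have been skipped so far.
Adding those back, label number 49049 + 50 = 49099 at 30 labels/s is 1636 s + 19 f = 0 h 27 min 16 s frame 19, i.e. 00:27:16;19.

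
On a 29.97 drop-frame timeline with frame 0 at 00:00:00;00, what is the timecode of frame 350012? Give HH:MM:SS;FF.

03:14:38;22

Ten DF minutes hold 17982 frames, so frame 350012 lies in block 19 (frames 341658–359639) with 8354 frames into that block.
The block's first minute is 1800 frames and the rest 1798 each; 8354 frames reaches minute 4, so 19 × 18 + 4 × 2 = 350 labels have been skipped so far.
Adding those back, label number 350012 + 350 = 350362 at 30 labels/s is 11678 s + 22 f = 3 h 14 min 38 s frame 22, i.e. 03:14:38;22.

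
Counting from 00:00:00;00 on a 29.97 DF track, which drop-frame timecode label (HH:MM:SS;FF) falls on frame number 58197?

Ten DF minutes hold 17982 frames, so frame 58197 lies in block 3 (frames 53946–71927) with 4251 frames into that block.
The block's first minute is 1800 frames and the rest 1798 each; 4251 frames reaches minute 2, so 3 × 18 + 2 × 2 = 58 labels have been skipped so far.
Adding those back, label number 58197 + 58 = 58255 at 30 labels/s is 1941 s + 25 f = 0 h 32 min 21 s frame 25, i.e. 00:32:21;25.

00:32:21;25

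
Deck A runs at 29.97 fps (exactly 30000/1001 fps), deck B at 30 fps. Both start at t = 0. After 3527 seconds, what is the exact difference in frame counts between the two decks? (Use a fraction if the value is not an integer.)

105810/1001 frames

A emits 30000/1001 × 3527 = 105810000/1001 frames; B emits 30 × 3527 = 105810.
Difference = 105810/1001 frames (≈ 105.7043); B is ahead of A.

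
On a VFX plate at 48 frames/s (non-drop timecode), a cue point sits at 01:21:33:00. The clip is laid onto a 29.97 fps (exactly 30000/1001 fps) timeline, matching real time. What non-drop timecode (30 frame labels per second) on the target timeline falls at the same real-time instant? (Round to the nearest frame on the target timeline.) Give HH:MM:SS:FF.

Source frame index: (1×3600 + 21×60 + 33) × 48 + 0 = 234864.
Real time: 234864 / (48) = 4893 s.
Target frame: (4893) × (30000/1001) = 20970000/143 ≈ 146643.357 → 146643.
At 30 labels/s: frame 146643 → 01:21:28:03.

01:21:28:03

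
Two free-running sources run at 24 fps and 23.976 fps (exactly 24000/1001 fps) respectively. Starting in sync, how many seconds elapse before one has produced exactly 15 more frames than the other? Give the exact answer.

625.625 seconds

The gap grows by |24000/1001 − 24| = 24/1001 frames per second.
Time for a 15-frame gap: 15 ÷ (24/1001) = 625.625 s.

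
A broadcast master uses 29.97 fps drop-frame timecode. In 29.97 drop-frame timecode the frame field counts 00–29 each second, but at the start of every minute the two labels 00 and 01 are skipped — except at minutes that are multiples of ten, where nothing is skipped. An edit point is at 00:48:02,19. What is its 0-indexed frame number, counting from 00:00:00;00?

86391

As if non-drop at 30 labels/s: (0 × 3600 + 48 × 60 + 2) × 30 + 19 = 86479.
Minute boundaries passed: 48; those not divisible by 10: 48 − 4 = 44; dropped labels = 2 × 44 = 88.
Actual frame index = 86479 − 88 = 86391.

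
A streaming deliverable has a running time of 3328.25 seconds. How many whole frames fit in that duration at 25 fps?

83206 frames

Frames = 3328.25 × 25 = 332825/4 ≈ 83206.2500.
Complete frames: 83206.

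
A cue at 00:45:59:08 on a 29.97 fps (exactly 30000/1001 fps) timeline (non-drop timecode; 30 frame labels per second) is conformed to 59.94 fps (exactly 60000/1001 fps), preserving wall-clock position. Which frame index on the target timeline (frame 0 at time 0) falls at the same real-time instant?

Source frame index: (0×3600 + 45×60 + 59) × 30 + 8 = 82778.
Real time: 82778 / (30000/1001) = 41430389/15000 s.
Target frame: (41430389/15000) × (60000/1001) = 165556.

frame 165556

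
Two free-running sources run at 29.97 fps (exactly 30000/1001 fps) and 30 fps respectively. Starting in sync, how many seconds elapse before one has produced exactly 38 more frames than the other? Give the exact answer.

19019/15 seconds

The gap grows by |30 − 30000/1001| = 30/1001 frames per second.
Time for a 38-frame gap: 38 ÷ (30/1001) = 19019/15 s.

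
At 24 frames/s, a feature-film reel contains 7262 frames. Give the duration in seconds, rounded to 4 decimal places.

302.5833 seconds

Running time = 7262 × 1/24 = 3631/12 s ≈ 302.5833 s.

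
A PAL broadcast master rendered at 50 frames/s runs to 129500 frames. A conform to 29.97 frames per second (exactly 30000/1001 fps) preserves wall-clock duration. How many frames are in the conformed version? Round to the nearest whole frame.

Frames at target rate = 129500 × (30000/1001) / (50) = 11100000/143 ≈ 77622.378.
Nearest whole frame: 77622.

77622 frames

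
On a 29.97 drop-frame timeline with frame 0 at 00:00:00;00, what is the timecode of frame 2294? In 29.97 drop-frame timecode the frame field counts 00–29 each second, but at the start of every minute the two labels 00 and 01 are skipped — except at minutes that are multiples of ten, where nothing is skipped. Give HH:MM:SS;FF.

Each 10-minute DF block holds 10 × 60 × 30 − 9 × 2 = 17982 frames. 2294 ÷ 17982 → 0 full blocks, remainder 2294.
Within the partial block the first minute is 1800 frames and each further minute 1798, so 1 further minute boundary passed. Total skipped labels = 18 × 0 + 2 × 1 = 2.
Non-drop label index = 2294 + 2 = 2296; at 30 labels/s that is 00:01:16:16, i.e. DF 00:01:16;16.

00:01:16;16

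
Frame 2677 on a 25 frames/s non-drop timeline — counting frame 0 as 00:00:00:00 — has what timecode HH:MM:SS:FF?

00:01:47:02

2677 ÷ 25 = 107 full seconds, remainder 2 frames.
107 s = 0 h 1 min 47 s.
Timecode: 00:01:47:02.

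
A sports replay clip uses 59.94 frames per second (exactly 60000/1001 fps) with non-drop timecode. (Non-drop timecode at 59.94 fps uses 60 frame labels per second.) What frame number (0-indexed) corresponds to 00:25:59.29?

Total seconds to the label: (0 × 3600 + 25 × 60 + 59) = 1559.
Frame index = 1559 × 60 + 29 = 93569.

93569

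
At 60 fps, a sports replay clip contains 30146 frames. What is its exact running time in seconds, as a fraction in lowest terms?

Running time = 30146 ÷ (60) = 30146 × 1/60 = 15073/30 s.

15073/30 seconds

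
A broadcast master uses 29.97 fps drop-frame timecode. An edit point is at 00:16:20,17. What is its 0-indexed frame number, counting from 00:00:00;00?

As if non-drop at 30 labels/s: (0 × 3600 + 16 × 60 + 20) × 30 + 17 = 29417.
Minute boundaries passed: 16; those not divisible by 10: 16 − 1 = 15; dropped labels = 2 × 15 = 30.
Actual frame index = 29417 − 30 = 29387.

29387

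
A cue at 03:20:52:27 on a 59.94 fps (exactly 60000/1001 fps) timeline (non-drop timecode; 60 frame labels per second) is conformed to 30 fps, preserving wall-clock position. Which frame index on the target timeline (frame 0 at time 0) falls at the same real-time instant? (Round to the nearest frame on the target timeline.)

frame 361935

Source frame index: (3×3600 + 20×60 + 52) × 60 + 27 = 723147.
Real time: 723147 / (60000/1001) = 241290049/20000 s.
Target frame: (241290049/20000) × (30) = 723870147/2000 ≈ 361935.073 → 361935.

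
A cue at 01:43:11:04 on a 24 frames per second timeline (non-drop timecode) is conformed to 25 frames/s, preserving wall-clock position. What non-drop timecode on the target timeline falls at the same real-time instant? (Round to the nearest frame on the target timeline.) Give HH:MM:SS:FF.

01:43:11:04

Source frame index: (1×3600 + 43×60 + 11) × 24 + 4 = 148588.
Real time: 148588 / (24) = 37147/6 s.
Target frame: (37147/6) × (25) = 928675/6 ≈ 154779.167 → 154779.
At 25 labels/s: frame 154779 → 01:43:11:04.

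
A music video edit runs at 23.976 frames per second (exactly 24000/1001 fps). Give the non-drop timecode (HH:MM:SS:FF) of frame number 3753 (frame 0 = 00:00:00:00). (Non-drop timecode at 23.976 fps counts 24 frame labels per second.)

3753 ÷ 24 = 156 full seconds, remainder 9 frames.
156 s = 0 h 2 min 36 s.
Timecode: 00:02:36:09.

00:02:36:09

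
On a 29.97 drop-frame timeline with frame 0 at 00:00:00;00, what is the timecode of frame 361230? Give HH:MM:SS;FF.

Each 10-minute DF block holds 10 × 60 × 30 − 9 × 2 = 17982 frames. 361230 ÷ 17982 → 20 full blocks, remainder 1590.
Within the partial block the first minute is 1800 frames and each further minute 1798, so 0 further minute boundaries passed. Total skipped labels = 18 × 20 + 2 × 0 = 360.
Non-drop label index = 361230 + 360 = 361590; at 30 labels/s that is 03:20:53:00, i.e. DF 03:20:53;00.

03:20:53;00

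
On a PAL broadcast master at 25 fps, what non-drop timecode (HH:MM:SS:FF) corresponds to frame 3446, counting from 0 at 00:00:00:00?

00:02:17:21

3446 ÷ 25 = 137 full seconds, remainder 21 frames.
137 s = 0 h 2 min 17 s.
Timecode: 00:02:17:21.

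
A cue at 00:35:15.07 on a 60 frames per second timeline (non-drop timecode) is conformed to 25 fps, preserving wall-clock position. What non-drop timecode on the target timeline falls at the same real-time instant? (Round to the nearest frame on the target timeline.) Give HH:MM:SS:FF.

00:35:15:03

Source frame index: (0×3600 + 35×60 + 15) × 60 + 7 = 126907.
Real time: 126907 / (60) = 126907/60 s.
Target frame: (126907/60) × (25) = 634535/12 ≈ 52877.917 → 52878.
At 25 labels/s: frame 52878 → 00:35:15:03.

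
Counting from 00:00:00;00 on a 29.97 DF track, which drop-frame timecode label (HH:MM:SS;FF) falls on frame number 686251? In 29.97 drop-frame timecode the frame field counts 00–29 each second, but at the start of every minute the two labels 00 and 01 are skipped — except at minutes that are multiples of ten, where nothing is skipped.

06:21:37;27

Each 10-minute DF block holds 10 × 60 × 30 − 9 × 2 = 17982 frames. 686251 ÷ 17982 → 38 full blocks, remainder 2935.
Within the partial block the first minute is 1800 frames and each further minute 1798, so 1 further minute boundary passed. Total skipped labels = 18 × 38 + 2 × 1 = 686.
Non-drop label index = 686251 + 686 = 686937; at 30 labels/s that is 06:21:37:27, i.e. DF 06:21:37;27.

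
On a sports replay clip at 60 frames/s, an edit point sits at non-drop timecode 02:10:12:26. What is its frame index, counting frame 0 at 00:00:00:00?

Total seconds to the label: (2 × 3600 + 10 × 60 + 12) = 7812.
Frame index = 7812 × 60 + 26 = 468746.

frame 468746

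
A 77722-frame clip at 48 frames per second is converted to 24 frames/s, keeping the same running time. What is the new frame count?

Target frames = source frames × (target rate / source rate) = 77722 × (24)/(48) = 77722 × 1/2 = 38861.

38861 frames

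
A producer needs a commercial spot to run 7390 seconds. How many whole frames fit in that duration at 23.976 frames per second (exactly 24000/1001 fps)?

Frames = 7390 × 24000/1001 = 177360000/1001 ≈ 177182.8172.
Complete frames: 177182.

177182 frames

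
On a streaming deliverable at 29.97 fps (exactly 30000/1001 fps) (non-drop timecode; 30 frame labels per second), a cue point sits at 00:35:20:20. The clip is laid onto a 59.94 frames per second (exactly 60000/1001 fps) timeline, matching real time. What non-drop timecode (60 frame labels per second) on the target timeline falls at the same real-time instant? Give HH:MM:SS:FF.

Source frame index: (0×3600 + 35×60 + 20) × 30 + 20 = 63620.
Real time: 63620 / (30000/1001) = 3184181/1500 s.
Target frame: (3184181/1500) × (60000/1001) = 127240.
At 60 labels/s: frame 127240 → 00:35:20:40.

00:35:20:40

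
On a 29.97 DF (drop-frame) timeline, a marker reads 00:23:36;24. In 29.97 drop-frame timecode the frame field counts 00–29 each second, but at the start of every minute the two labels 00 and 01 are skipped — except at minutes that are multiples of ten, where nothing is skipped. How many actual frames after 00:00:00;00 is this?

42462

Complete 10-minute blocks: 2, each 17982 frames → 35964.
Remaining 3 whole minutes in the current block: 1800 + 2 × 1798 = 5396 frames.
Within the current minute: 36 × 30 + 24 − 2 = 1102 (labels ;00/;01 skipped at this minute). Total = 35964 + 5396 + 1102 = 42462.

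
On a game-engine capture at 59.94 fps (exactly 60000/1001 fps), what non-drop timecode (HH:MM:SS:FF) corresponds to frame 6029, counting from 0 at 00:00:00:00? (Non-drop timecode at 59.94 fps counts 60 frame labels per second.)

00:01:40:29

6029 ÷ 60 = 100 full seconds, remainder 29 frames.
100 s = 0 h 1 min 40 s.
Timecode: 00:01:40:29.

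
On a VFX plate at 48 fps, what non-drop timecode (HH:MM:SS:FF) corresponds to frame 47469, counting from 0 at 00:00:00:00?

47469 ÷ 48 = 988 full seconds, remainder 45 frames.
988 s = 0 h 16 min 28 s.
Timecode: 00:16:28:45.

00:16:28:45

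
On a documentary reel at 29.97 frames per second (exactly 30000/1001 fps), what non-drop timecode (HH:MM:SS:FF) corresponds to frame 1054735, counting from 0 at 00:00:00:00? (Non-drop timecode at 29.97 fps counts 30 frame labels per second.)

09:45:57:25

1054735 ÷ 30 = 35157 full seconds, remainder 25 frames.
35157 s = 9 h 45 min 57 s.
Timecode: 09:45:57:25.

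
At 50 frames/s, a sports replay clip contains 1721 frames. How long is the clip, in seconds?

Running time = 1721 / (50) = 34.42 s.

34.42 seconds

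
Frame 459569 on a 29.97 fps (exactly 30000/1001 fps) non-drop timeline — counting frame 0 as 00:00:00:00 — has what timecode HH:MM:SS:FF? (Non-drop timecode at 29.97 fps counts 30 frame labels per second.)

459569 ÷ 30 = 15318 full seconds, remainder 29 frames.
15318 s = 4 h 15 min 18 s.
Timecode: 04:15:18:29.

04:15:18:29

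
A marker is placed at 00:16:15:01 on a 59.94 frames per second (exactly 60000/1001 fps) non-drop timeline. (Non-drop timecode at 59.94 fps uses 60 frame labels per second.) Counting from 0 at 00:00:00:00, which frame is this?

58501

Total seconds to the label: (0 × 3600 + 16 × 60 + 15) = 975.
Frame index = 975 × 60 + 1 = 58501.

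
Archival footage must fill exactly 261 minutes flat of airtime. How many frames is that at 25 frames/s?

261 min = 15660 s.
Frames = 15660 × 25 = 391500.

391500 frames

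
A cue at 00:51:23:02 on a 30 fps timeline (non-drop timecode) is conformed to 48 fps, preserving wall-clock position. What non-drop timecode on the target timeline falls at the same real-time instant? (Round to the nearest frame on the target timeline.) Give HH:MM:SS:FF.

00:51:23:03

Source frame index: (0×3600 + 51×60 + 23) × 30 + 2 = 92492.
Real time: 92492 / (30) = 46246/15 s.
Target frame: (46246/15) × (48) = 739936/5 ≈ 147987.200 → 147987.
At 48 labels/s: frame 147987 → 00:51:23:03.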